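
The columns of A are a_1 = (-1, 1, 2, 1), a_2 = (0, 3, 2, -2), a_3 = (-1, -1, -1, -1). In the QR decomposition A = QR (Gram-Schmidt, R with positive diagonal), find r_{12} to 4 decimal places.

r_{12} = 1.8898

a_1 = (-1, 1, 2, 1); ‖a_1‖ = 2.6458, so q_1 = (-0.3780, 0.3780, 0.7559, 0.3780).
r_{12} = q_1·a_2 = 1.8898.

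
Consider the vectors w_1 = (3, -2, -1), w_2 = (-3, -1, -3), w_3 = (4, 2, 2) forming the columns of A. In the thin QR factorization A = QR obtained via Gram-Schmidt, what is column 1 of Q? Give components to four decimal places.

e_1 = (0.8018, -0.5345, -0.2673)

w_1 = (3, -2, -1); ‖w_1‖ = 3.7417, so e_1 = (0.8018, -0.5345, -0.2673).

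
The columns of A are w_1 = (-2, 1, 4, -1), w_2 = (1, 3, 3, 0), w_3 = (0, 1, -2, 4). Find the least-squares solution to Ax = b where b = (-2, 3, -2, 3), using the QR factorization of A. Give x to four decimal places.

x = (0.3983, -0.0451, 1.1070)

w_1 = (-2, 1, 4, -1); ‖w_1‖ = 4.6904, so q_1 = (-0.4264, 0.2132, 0.8528, -0.2132).
q_1·w_2 = (-0.4264)·1 + 0.2132·3 + 0.8528·3 + (-0.2132)·0 = 2.7716.
u_2 = w_2 − 2.7716·q_1 = (2.1818, 2.4091, 0.6364, 0.5909).
‖u_2‖ = 3.3643, so q_2 = (0.6485, 0.7161, 0.1892, 0.1756).
q_1·w_3 = (-0.4264)·0 + 0.2132·1 + 0.8528·(-2) + (-0.2132)·4 = -2.3452; q_2·w_3 = 0.6485·0 + 0.7161·1 + 0.1892·(-2) + 0.1756·4 = 1.0404.
u_3 = w_3 + 2.3452·q_1 − 1.0404·q_2 = (-1.6747, 0.7550, -0.1968, 3.3173).
‖u_3‖ = 3.7971, so q_3 = (-0.4411, 0.1988, -0.0518, 0.8736).
Qᵀb = (-0.8528, 0.9998, 4.2032).
Back-substitute: x_3 = 4.2032/3.7971 = 1.1070.
x_2 = (0.9998 − 1.0404·1.1070)/3.3643 = -0.0451.
x_1 = (-0.8528 − 2.7716·(-0.0451) + 2.3452·1.1070)/4.6904 = 0.3983.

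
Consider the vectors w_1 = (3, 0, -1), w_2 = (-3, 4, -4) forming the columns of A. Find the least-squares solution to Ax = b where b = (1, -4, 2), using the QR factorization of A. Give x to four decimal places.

x = (-0.2442, -0.6883)

w_1 = (3, 0, -1); ‖w_1‖ = 3.1623, so q_1 = (0.9487, 0.0000, -0.3162).
q_1·w_2 = 0.9487·(-3) + 0.0000·4 + (-0.3162)·(-4) = -1.5811.
u_2 = w_2 + 1.5811·q_1 = (-1.5000, 4.0000, -4.5000).
‖u_2‖ = 6.2048, so q_2 = (-0.2417, 0.6447, -0.7252).
Qᵀb = (0.3162, -4.2709).
Back-substitute: x_2 = -4.2709/6.2048 = -0.6883.
x_1 = (0.3162 + 1.5811·(-0.6883))/3.1623 = -0.2442.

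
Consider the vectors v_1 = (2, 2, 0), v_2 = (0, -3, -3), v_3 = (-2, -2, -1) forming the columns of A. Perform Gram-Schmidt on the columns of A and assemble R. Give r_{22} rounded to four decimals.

q_1 = v_1/‖v_1‖ = (2, 2, 0)/2.8284 = (0.7071, 0.7071, 0.0000).
r_{12} = q_1·v_2 = -2.1213.
u_2 = v_2 + 2.1213·q_1 = (1.5000, -1.5000, -3.0000).
r_{22} = ‖u_2‖ = 3.6742.

r_{22} = 3.6742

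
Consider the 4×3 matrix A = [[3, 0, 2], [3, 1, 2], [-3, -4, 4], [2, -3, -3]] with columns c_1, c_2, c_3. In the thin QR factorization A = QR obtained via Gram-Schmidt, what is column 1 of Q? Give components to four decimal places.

q_1 = (0.5388, 0.5388, -0.5388, 0.3592)

q_1 = c_1/‖c_1‖ = (3, 3, -3, 2)/5.5678 = (0.5388, 0.5388, -0.5388, 0.3592).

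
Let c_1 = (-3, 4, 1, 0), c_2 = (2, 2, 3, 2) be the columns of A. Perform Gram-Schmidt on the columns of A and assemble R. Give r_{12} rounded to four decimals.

r_{12} = 0.9806

c_1 = (-3, 4, 1, 0); ‖c_1‖ = 5.0990, so q_1 = (-0.5883, 0.7845, 0.1961, 0.0000).
r_{12} = q_1·c_2 = 0.9806.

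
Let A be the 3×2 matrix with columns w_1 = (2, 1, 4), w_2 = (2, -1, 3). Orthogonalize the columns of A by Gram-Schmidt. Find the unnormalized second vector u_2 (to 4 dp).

w_1 = (2, 1, 4); ‖w_1‖ = 4.5826, so q_1 = (0.4364, 0.2182, 0.8729).
q_1·w_2 = 0.4364·2 + 0.2182·(-1) + 0.8729·3 = 3.2733.
u_2 = w_2 − 3.2733·q_1 = (0.5714, -1.7143, 0.1429).

u_2 = (0.5714, -1.7143, 0.1429)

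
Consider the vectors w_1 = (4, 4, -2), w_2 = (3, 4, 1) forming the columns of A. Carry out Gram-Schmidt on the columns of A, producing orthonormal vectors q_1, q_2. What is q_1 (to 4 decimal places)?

q_1 = (0.6667, 0.6667, -0.3333)

w_1 = (4, 4, -2); ‖w_1‖ = 6.0000, so q_1 = (0.6667, 0.6667, -0.3333).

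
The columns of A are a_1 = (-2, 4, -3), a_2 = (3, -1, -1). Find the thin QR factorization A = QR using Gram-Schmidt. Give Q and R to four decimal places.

a_1 = (-2, 4, -3); ‖a_1‖ = 5.3852, so q_1 = (-0.3714, 0.7428, -0.5571).
q_1·a_2 = (-0.3714)·3 + 0.7428·(-1) + (-0.5571)·(-1) = -1.2999.
u_2 = a_2 + 1.2999·q_1 = (2.5172, -0.0345, -1.7241).
‖u_2‖ = 3.0513, so q_2 = (0.8250, -0.0113, -0.5651).

Q = [[-0.3714, 0.8250], [0.7428, -0.0113], [-0.5571, -0.5651]], R = [[5.3852, -1.2999], [0.0000, 3.0513]]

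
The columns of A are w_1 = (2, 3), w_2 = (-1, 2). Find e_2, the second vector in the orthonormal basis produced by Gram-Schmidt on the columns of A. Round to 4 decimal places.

w_1 = (2, 3); ‖w_1‖ = 3.6056, so e_1 = (0.5547, 0.8321).
e_1·w_2 = 0.5547·(-1) + 0.8321·2 = 1.1094.
u_2 = w_2 − 1.1094·e_1 = (-1.6154, 1.0769).
‖u_2‖ = 1.9415, so e_2 = (-0.8321, 0.5547).

e_2 = (-0.8321, 0.5547)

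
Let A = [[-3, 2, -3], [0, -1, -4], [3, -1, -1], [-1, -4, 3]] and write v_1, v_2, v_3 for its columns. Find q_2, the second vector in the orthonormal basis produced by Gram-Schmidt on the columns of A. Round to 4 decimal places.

q_2 = (0.2662, -0.2199, -0.0463, -0.9374)

v_1 = (-3, 0, 3, -1); ‖v_1‖ = 4.3589, so q_1 = (-0.6882, 0.0000, 0.6882, -0.2294).
q_1·v_2 = (-0.6882)·2 + 0.0000·(-1) + 0.6882·(-1) + (-0.2294)·(-4) = -1.1471.
u_2 = v_2 + 1.1471·q_1 = (1.2105, -1.0000, -0.2105, -4.2632).
‖u_2‖ = 4.5480, so q_2 = (0.2662, -0.2199, -0.0463, -0.9374).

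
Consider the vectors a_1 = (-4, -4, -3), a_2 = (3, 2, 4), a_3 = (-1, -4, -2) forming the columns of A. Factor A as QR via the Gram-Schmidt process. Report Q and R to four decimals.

a_1 = (-4, -4, -3); ‖a_1‖ = 6.4031, so e_1 = (-0.6247, -0.6247, -0.4685).
e_1·a_2 = (-0.6247)·3 + (-0.6247)·2 + (-0.4685)·4 = -4.9976.
u_2 = a_2 + 4.9976·e_1 = (-0.1220, -1.1220, 1.6585).
‖u_2‖ = 2.0061, so e_2 = (-0.0608, -0.5593, 0.8268).
e_1·a_3 = (-0.6247)·(-1) + (-0.6247)·(-4) + (-0.4685)·(-2) = 4.0605; e_2·a_3 = (-0.0608)·(-1) + (-0.5593)·(-4) + 0.8268·(-2) = 0.6444.
u_3 = a_3 − 4.0605·e_1 − 0.6444·e_2 = (1.5758, -1.1030, -0.6303).
‖u_3‖ = 2.0241, so e_3 = (0.7785, -0.5449, -0.3114).

Q = [[-0.6247, -0.0608, 0.7785], [-0.6247, -0.5593, -0.5449], [-0.4685, 0.8268, -0.3114]], R = [[6.4031, -4.9976, 4.0605], [0.0000, 2.0061, 0.6444], [0.0000, 0.0000, 2.0241]]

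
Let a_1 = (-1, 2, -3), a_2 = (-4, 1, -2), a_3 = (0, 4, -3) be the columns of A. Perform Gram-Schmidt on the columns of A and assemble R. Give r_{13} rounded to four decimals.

e_1 = a_1/‖a_1‖ = (-1, 2, -3)/3.7417 = (-0.2673, 0.5345, -0.8018).
r_{13} = e_1·a_3 = 4.5434.

r_{13} = 4.5434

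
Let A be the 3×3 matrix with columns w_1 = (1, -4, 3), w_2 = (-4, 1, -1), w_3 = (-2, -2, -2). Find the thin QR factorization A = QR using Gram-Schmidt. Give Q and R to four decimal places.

w_1 = (1, -4, 3); ‖w_1‖ = 5.0990, so e_1 = (0.1961, -0.7845, 0.5883).
e_1·w_2 = 0.1961·(-4) + (-0.7845)·1 + 0.5883·(-1) = -2.1573.
u_2 = w_2 + 2.1573·e_1 = (-3.5769, -0.6923, 0.2692).
‖u_2‖ = 3.6532, so e_2 = (-0.9791, -0.1895, 0.0737).
e_1·w_3 = 0.1961·(-2) + (-0.7845)·(-2) + 0.5883·(-2) = 0.0000; e_2·w_3 = (-0.9791)·(-2) + (-0.1895)·(-2) + 0.0737·(-2) = 2.1898.
u_3 = w_3 + 0.0000·e_1 − 2.1898·e_2 = (0.1441, -1.5850, -2.1614).
‖u_3‖ = 2.6841, so e_3 = (0.0537, -0.5905, -0.8052).

Q = [[0.1961, -0.9791, 0.0537], [-0.7845, -0.1895, -0.5905], [0.5883, 0.0737, -0.8052]], R = [[5.0990, -2.1573, 0.0000], [0.0000, 3.6532, 2.1898], [0.0000, 0.0000, 2.6841]]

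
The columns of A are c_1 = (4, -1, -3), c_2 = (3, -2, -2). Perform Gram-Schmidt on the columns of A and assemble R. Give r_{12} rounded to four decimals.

r_{12} = 3.9223

c_1 = (4, -1, -3); ‖c_1‖ = 5.0990, so q_1 = (0.7845, -0.1961, -0.5883).
r_{12} = q_1·c_2 = 3.9223.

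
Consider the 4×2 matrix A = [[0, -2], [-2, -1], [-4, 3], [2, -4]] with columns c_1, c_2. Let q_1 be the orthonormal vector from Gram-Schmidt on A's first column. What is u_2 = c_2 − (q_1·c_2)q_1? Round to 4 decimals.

q_1 = c_1/‖c_1‖ = (0, -2, -4, 2)/4.8990 = (0.0000, -0.4082, -0.8165, 0.4082).
r_{12} = q_1·c_2 = -3.6742.
u_2 = c_2 + 3.6742·q_1 = (-2.0000, -2.5000, 0.0000, -2.5000).

u_2 = (-2.0000, -2.5000, 0.0000, -2.5000)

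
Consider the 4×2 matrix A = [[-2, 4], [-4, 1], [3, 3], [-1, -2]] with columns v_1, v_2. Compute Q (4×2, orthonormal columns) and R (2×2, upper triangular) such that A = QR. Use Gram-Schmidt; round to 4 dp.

v_1 = (-2, -4, 3, -1); ‖v_1‖ = 5.4772, so e_1 = (-0.3651, -0.7303, 0.5477, -0.1826).
e_1·v_2 = (-0.3651)·4 + (-0.7303)·1 + 0.5477·3 + (-0.1826)·(-2) = -0.1826.
u_2 = v_2 + 0.1826·e_1 = (3.9333, 0.8667, 3.1000, -2.0333).
‖u_2‖ = 5.4742, so e_2 = (0.7185, 0.1583, 0.5663, -0.3714).

Q = [[-0.3651, 0.7185], [-0.7303, 0.1583], [0.5477, 0.5663], [-0.1826, -0.3714]], R = [[5.4772, -0.1826], [0.0000, 5.4742]]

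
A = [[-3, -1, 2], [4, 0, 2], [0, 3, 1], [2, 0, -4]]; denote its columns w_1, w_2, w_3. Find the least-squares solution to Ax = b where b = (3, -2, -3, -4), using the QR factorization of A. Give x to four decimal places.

x = (-0.6527, -1.0527, 0.4855)

w_1 = (-3, 4, 0, 2); ‖w_1‖ = 5.3852, so q_1 = (-0.5571, 0.7428, 0.0000, 0.3714).
q_1·w_2 = (-0.5571)·(-1) + 0.7428·0 + 0.0000·3 + 0.3714·0 = 0.5571.
u_2 = w_2 − 0.5571·q_1 = (-0.6897, -0.4138, 3.0000, -0.2069).
‖u_2‖ = 3.1128, so q_2 = (-0.2216, -0.1329, 0.9638, -0.0665).
q_1·w_3 = (-0.5571)·2 + 0.7428·2 + 0.0000·1 + 0.3714·(-4) = -1.1142; q_2·w_3 = (-0.2216)·2 + (-0.1329)·2 + 0.9638·1 + (-0.0665)·(-4) = 0.5206.
u_3 = w_3 + 1.1142·q_1 − 0.5206·q_2 = (1.4947, 2.8968, 0.4982, -3.5516).
‖u_3‖ = 4.8464, so q_3 = (0.3084, 0.5977, 0.1028, -0.7328).
Qᵀb = (-4.6424, -3.0242, 2.3527).
Back-substitute: x_3 = 2.3527/4.8464 = 0.4855.
x_2 = (-3.0242 − 0.5206·0.4855)/3.1128 = -1.0527.
x_1 = (-4.6424 − 0.5571·(-1.0527) + 1.1142·0.4855)/5.3852 = -0.6527.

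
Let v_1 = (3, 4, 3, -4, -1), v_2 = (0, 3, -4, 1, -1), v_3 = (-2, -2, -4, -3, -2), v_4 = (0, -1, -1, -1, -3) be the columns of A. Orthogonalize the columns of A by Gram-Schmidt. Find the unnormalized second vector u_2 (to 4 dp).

u_2 = (0.1765, 3.2353, -3.8235, 0.7647, -1.0588)

v_1 = (3, 4, 3, -4, -1); ‖v_1‖ = 7.1414, so q_1 = (0.4201, 0.5601, 0.4201, -0.5601, -0.1400).
q_1·v_2 = 0.4201·0 + 0.5601·3 + 0.4201·(-4) + (-0.5601)·1 + (-0.1400)·(-1) = -0.4201.
u_2 = v_2 + 0.4201·q_1 = (0.1765, 3.2353, -3.8235, 0.7647, -1.0588).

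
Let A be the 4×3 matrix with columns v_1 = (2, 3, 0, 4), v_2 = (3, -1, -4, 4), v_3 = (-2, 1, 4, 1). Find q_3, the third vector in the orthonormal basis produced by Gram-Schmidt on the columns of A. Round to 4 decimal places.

v_1 = (2, 3, 0, 4); ‖v_1‖ = 5.3852, so q_1 = (0.3714, 0.5571, 0.0000, 0.7428).
q_1·v_2 = 0.3714·3 + 0.5571·(-1) + 0.0000·(-4) + 0.7428·4 = 3.5282.
u_2 = v_2 − 3.5282·q_1 = (1.6897, -2.9655, -4.0000, 1.3793).
‖u_2‖ = 5.4361, so q_2 = (0.3108, -0.5455, -0.7358, 0.2537).
q_1·v_3 = 0.3714·(-2) + 0.5571·1 + 0.0000·4 + 0.7428·1 = 0.5571; q_2·v_3 = 0.3108·(-2) + (-0.5455)·1 + (-0.7358)·4 + 0.2537·1 = -3.8567.
u_3 = v_3 − 0.5571·q_1 + 3.8567·q_2 = (-1.0082, -1.4142, 1.1622, 1.5648).
‖u_3‖ = 2.6107, so q_3 = (-0.3862, -0.5417, 0.4452, 0.5994).

q_3 = (-0.3862, -0.5417, 0.4452, 0.5994)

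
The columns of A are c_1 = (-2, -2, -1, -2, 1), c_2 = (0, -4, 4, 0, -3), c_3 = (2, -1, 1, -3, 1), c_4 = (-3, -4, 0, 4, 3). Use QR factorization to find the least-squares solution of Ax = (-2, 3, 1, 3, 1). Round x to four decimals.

c_1 = (-2, -2, -1, -2, 1); ‖c_1‖ = 3.7417, so e_1 = (-0.5345, -0.5345, -0.2673, -0.5345, 0.2673).
e_1·c_2 = (-0.5345)·0 + (-0.5345)·(-4) + (-0.2673)·4 + (-0.5345)·0 + 0.2673·(-3) = 0.2673.
u_2 = c_2 − 0.2673·e_1 = (0.1429, -3.8571, 4.0714, 0.1429, -3.0714).
‖u_2‖ = 6.3975, so e_2 = (0.0223, -0.6029, 0.6364, 0.0223, -0.4801).
e_1·c_3 = (-0.5345)·2 + (-0.5345)·(-1) + (-0.2673)·1 + (-0.5345)·(-3) + 0.2673·1 = 1.0690; e_2·c_3 = 0.0223·2 + (-0.6029)·(-1) + 0.6364·1 + 0.0223·(-3) + (-0.4801)·1 = 0.7369.
u_3 = c_3 − 1.0690·e_1 − 0.7369·e_2 = (2.5550, 0.0157, 0.8168, -2.4450, 1.0681).
‖u_3‖ = 3.7834, so e_3 = (0.6753, 0.0042, 0.2159, -0.6463, 0.2823).
e_1·c_4 = (-0.5345)·(-3) + (-0.5345)·(-4) + (-0.2673)·0 + (-0.5345)·4 + 0.2673·3 = 2.4054; e_2·c_4 = 0.0223·(-3) + (-0.6029)·(-4) + 0.6364·0 + 0.0223·4 + (-0.4801)·3 = 0.9937; e_3·c_4 = 0.6753·(-3) + 0.0042·(-4) + 0.2159·0 + (-0.6463)·4 + 0.2823·3 = -3.7806.
u_4 = c_4 − 2.4054·e_1 − 0.9937·e_2 + 3.7806·e_3 = (0.8166, -2.0995, 0.8266, 2.8203, 3.9015).
‖u_4‖ = 5.3790, so e_4 = (0.1518, -0.3903, 0.1537, 0.5243, 0.7253).
Qᵀb = (-2.1381, -1.6301, -2.7787, 0.9774).
Back-substitute: x_4 = 0.9774/5.3790 = 0.1817.
x_3 = (-2.7787 + 3.7806·0.1817)/3.7834 = -0.5529.
x_2 = (-1.6301 − 0.7369·(-0.5529) − 0.9937·0.1817)/6.3975 = -0.2193.
x_1 = (-2.1381 − 0.2673·(-0.2193) − 1.0690·(-0.5529) − 2.4054·0.1817)/3.7417 = -0.5146.

x = (-0.5146, -0.2193, -0.5529, 0.1817)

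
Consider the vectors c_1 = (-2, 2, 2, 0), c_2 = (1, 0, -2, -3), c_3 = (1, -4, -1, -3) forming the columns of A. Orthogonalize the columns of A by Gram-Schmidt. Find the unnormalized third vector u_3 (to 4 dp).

u_3 = (-1.0000, -2.5455, 1.5455, -1.3636)

c_1 = (-2, 2, 2, 0); ‖c_1‖ = 3.4641, so e_1 = (-0.5774, 0.5774, 0.5774, 0.0000).
e_1·c_2 = (-0.5774)·1 + 0.5774·0 + 0.5774·(-2) + 0.0000·(-3) = -1.7321.
u_2 = c_2 + 1.7321·e_1 = (0.0000, 1.0000, -1.0000, -3.0000).
‖u_2‖ = 3.3166, so e_2 = (0.0000, 0.3015, -0.3015, -0.9045).
e_1·c_3 = (-0.5774)·1 + 0.5774·(-4) + 0.5774·(-1) + 0.0000·(-3) = -3.4641; e_2·c_3 = (0.0000)·1 + 0.3015·(-4) + (-0.3015)·(-1) + (-0.9045)·(-3) = 1.8091.
u_3 = c_3 + 3.4641·e_1 − 1.8091·e_2 = (-1.0000, -2.5455, 1.5455, -1.3636).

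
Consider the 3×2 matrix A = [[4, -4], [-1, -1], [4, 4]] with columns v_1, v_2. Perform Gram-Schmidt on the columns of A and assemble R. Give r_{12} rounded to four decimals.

v_1 = (4, -1, 4); ‖v_1‖ = 5.7446, so q_1 = (0.6963, -0.1741, 0.6963).
r_{12} = q_1·v_2 = 0.1741.

r_{12} = 0.1741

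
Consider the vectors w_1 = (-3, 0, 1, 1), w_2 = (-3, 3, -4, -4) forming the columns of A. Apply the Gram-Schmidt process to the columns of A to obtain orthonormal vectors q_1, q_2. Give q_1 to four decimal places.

q_1 = w_1/‖w_1‖ = (-3, 0, 1, 1)/3.3166 = (-0.9045, 0.0000, 0.3015, 0.3015).

q_1 = (-0.9045, 0.0000, 0.3015, 0.3015)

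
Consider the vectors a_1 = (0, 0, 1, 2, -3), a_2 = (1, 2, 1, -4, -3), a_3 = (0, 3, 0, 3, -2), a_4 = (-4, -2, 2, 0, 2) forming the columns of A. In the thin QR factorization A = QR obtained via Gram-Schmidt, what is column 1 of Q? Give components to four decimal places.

a_1 = (0, 0, 1, 2, -3); ‖a_1‖ = 3.7417, so q_1 = (0.0000, 0.0000, 0.2673, 0.5345, -0.8018).

q_1 = (0.0000, 0.0000, 0.2673, 0.5345, -0.8018)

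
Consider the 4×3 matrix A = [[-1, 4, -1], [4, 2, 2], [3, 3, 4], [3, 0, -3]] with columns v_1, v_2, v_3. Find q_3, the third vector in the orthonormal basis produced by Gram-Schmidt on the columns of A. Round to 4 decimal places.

q_1 = v_1/‖v_1‖ = (-1, 4, 3, 3)/5.9161 = (-0.1690, 0.6761, 0.5071, 0.5071).
r_{12} = q_1·v_2 = 2.1974.
u_2 = v_2 − 2.1974·q_1 = (4.3714, 0.5143, 1.8857, -1.1143).
‖u_2‖ = 4.9164, so q_2 = (0.8891, 0.1046, 0.3836, -0.2266).
r_{13} = q_1·v_3 = 2.0284; r_{23} = q_2·v_3 = 1.5342.
u_3 = v_3 − 2.0284·q_1 − 1.5342·q_2 = (-2.0213, 0.4681, 2.3830, -3.6809).
‖u_3‖ = 4.8510, so q_3 = (-0.4167, 0.0965, 0.4912, -0.7588).

q_3 = (-0.4167, 0.0965, 0.4912, -0.7588)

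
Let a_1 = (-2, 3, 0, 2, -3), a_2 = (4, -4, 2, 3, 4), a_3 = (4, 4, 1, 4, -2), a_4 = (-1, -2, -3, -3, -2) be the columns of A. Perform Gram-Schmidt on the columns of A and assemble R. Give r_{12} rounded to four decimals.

a_1 = (-2, 3, 0, 2, -3); ‖a_1‖ = 5.0990, so q_1 = (-0.3922, 0.5883, 0.0000, 0.3922, -0.5883).
r_{12} = q_1·a_2 = -5.0990.

r_{12} = -5.0990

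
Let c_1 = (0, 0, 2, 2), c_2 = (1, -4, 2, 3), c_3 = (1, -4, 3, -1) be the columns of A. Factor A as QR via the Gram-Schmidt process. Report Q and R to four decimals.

c_1 = (0, 0, 2, 2); ‖c_1‖ = 2.8284, so q_1 = (0.0000, 0.0000, 0.7071, 0.7071).
q_1·c_2 = 0.0000·1 + 0.0000·(-4) + 0.7071·2 + 0.7071·3 = 3.5355.
u_2 = c_2 − 3.5355·q_1 = (1.0000, -4.0000, -0.5000, 0.5000).
‖u_2‖ = 4.1833, so q_2 = (0.2390, -0.9562, -0.1195, 0.1195).
q_1·c_3 = 0.0000·1 + 0.0000·(-4) + 0.7071·3 + 0.7071·(-1) = 1.4142; q_2·c_3 = 0.2390·1 + (-0.9562)·(-4) + (-0.1195)·3 + 0.1195·(-1) = 3.5857.
u_3 = c_3 − 1.4142·q_1 − 3.5857·q_2 = (0.1429, -0.5714, 2.4286, -2.4286).
‖u_3‖ = 3.4847, so q_3 = (0.0410, -0.1640, 0.6969, -0.6969).

Q = [[0.0000, 0.2390, 0.0410], [0.0000, -0.9562, -0.1640], [0.7071, -0.1195, 0.6969], [0.7071, 0.1195, -0.6969]], R = [[2.8284, 3.5355, 1.4142], [0.0000, 4.1833, 3.5857], [0.0000, 0.0000, 3.4847]]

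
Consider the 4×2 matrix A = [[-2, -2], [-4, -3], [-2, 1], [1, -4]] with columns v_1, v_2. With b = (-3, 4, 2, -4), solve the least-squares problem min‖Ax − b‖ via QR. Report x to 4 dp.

x = (-1.0154, 0.7385)

q_1 = v_1/‖v_1‖ = (-2, -4, -2, 1)/5.0000 = (-0.4000, -0.8000, -0.4000, 0.2000).
r_{12} = q_1·v_2 = 2.0000.
u_2 = v_2 − 2.0000·q_1 = (-1.2000, -1.4000, 1.8000, -4.4000).
‖u_2‖ = 5.0990, so q_2 = (-0.2353, -0.2746, 0.3530, -0.8629).
Qᵀb = (-3.6000, 3.7654).
Back-substitute: x_2 = 3.7654/5.0990 = 0.7385.
x_1 = (-3.6000 − 2.0000·0.7385)/5.0000 = -1.0154.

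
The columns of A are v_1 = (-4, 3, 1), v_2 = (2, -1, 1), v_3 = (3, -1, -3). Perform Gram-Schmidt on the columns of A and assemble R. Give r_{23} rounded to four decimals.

r_{23} = -1.9917

v_1 = (-4, 3, 1); ‖v_1‖ = 5.0990, so e_1 = (-0.7845, 0.5883, 0.1961).
e_1·v_2 = (-0.7845)·2 + 0.5883·(-1) + 0.1961·1 = -1.9612.
u_2 = v_2 + 1.9612·e_1 = (0.4615, 0.1538, 1.3846).
‖u_2‖ = 1.4676, so e_2 = (0.3145, 0.1048, 0.9435).
r_{23} = e_2·v_3 = -1.9917.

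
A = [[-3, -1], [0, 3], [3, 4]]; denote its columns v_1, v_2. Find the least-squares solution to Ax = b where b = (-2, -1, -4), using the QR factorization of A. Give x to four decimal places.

v_1 = (-3, 0, 3); ‖v_1‖ = 4.2426, so e_1 = (-0.7071, 0.0000, 0.7071).
e_1·v_2 = (-0.7071)·(-1) + 0.0000·3 + 0.7071·4 = 3.5355.
u_2 = v_2 − 3.5355·e_1 = (1.5000, 3.0000, 1.5000).
‖u_2‖ = 3.6742, so e_2 = (0.4082, 0.8165, 0.4082).
Qᵀb = (-1.4142, -3.2660).
Back-substitute: x_2 = -3.2660/3.6742 = -0.8889.
x_1 = (-1.4142 − 3.5355·(-0.8889))/4.2426 = 0.4074.

x = (0.4074, -0.8889)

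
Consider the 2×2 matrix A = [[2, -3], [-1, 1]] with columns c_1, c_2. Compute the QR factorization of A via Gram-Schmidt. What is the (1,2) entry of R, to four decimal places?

c_1 = (2, -1); ‖c_1‖ = 2.2361, so q_1 = (0.8944, -0.4472).
r_{12} = q_1·c_2 = -3.1305.

r_{12} = -3.1305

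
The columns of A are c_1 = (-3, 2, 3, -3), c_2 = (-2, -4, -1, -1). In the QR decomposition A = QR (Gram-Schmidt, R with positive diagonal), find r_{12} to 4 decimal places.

r_{12} = -0.3592

c_1 = (-3, 2, 3, -3); ‖c_1‖ = 5.5678, so q_1 = (-0.5388, 0.3592, 0.5388, -0.5388).
r_{12} = q_1·c_2 = -0.3592.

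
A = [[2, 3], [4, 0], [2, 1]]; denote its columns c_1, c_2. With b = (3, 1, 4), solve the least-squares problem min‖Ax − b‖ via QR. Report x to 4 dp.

c_1 = (2, 4, 2); ‖c_1‖ = 4.8990, so q_1 = (0.4082, 0.8165, 0.4082).
q_1·c_2 = 0.4082·3 + 0.8165·0 + 0.4082·1 = 1.6330.
u_2 = c_2 − 1.6330·q_1 = (2.3333, -1.3333, 0.3333).
‖u_2‖ = 2.7080, so q_2 = (0.8616, -0.4924, 0.1231).
Qᵀb = (3.6742, 2.5849).
Back-substitute: x_2 = 2.5849/2.7080 = 0.9545.
x_1 = (3.6742 − 1.6330·0.9545)/4.8990 = 0.4318.

x = (0.4318, 0.9545)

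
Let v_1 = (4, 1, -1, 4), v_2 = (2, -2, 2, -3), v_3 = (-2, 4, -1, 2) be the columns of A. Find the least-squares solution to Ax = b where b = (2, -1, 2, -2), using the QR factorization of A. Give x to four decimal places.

v_1 = (4, 1, -1, 4); ‖v_1‖ = 5.8310, so e_1 = (0.6860, 0.1715, -0.1715, 0.6860).
e_1·v_2 = 0.6860·2 + 0.1715·(-2) + (-0.1715)·2 + 0.6860·(-3) = -1.3720.
u_2 = v_2 + 1.3720·e_1 = (2.9412, -1.7647, 1.7647, -2.0588).
‖u_2‖ = 4.3724, so e_2 = (0.6727, -0.4036, 0.4036, -0.4709).
e_1·v_3 = 0.6860·(-2) + 0.1715·4 + (-0.1715)·(-1) + 0.6860·2 = 0.8575; e_2·v_3 = 0.6727·(-2) + (-0.4036)·4 + 0.4036·(-1) + (-0.4709)·2 = -4.3051.
u_3 = v_3 − 0.8575·e_1 + 4.3051·e_2 = (0.3077, 2.1154, 0.8846, -0.6154).
‖u_3‖ = 2.3939, so e_3 = (0.1285, 0.8837, 0.3695, -0.2571).
Qᵀb = (-0.5145, 3.4979, 0.6266).
Back-substitute: x_3 = 0.6266/2.3939 = 0.2617.
x_2 = (3.4979 + 4.3051·0.2617)/4.3724 = 1.0577.
x_1 = (-0.5145 + 1.3720·1.0577 − 0.8575·0.2617)/5.8310 = 0.1221.

x = (0.1221, 1.0577, 0.2617)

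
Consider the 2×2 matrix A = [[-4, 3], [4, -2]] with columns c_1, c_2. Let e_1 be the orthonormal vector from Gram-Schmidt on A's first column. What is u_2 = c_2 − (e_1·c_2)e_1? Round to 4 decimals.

u_2 = (0.5000, 0.5000)

c_1 = (-4, 4); ‖c_1‖ = 5.6569, so e_1 = (-0.7071, 0.7071).
e_1·c_2 = (-0.7071)·3 + 0.7071·(-2) = -3.5355.
u_2 = c_2 + 3.5355·e_1 = (0.5000, 0.5000).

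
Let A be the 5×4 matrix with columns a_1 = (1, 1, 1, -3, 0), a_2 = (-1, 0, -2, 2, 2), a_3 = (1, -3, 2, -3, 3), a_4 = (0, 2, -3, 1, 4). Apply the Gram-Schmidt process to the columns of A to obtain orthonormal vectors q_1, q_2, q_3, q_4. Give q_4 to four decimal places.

q_4 = (0.8618, 0.1830, 0.1613, 0.4020, 0.1902)

q_1 = a_1/‖a_1‖ = (1, 1, 1, -3, 0)/3.4641 = (0.2887, 0.2887, 0.2887, -0.8660, 0.0000).
r_{12} = q_1·a_2 = -2.5981.
u_2 = a_2 + 2.5981·q_1 = (-0.2500, 0.7500, -1.2500, -0.2500, 2.0000).
‖u_2‖ = 2.5000, so q_2 = (-0.1000, 0.3000, -0.5000, -0.1000, 0.8000).
r_{13} = q_1·a_3 = 2.5981; r_{23} = q_2·a_3 = 0.7000.
u_3 = a_3 − 2.5981·q_1 − 0.7000·q_2 = (0.3200, -3.9600, 1.6000, -0.6800, 2.4400).
‖u_3‖ = 4.9759, so q_3 = (0.0643, -0.7958, 0.3215, -0.1367, 0.4904).
r_{14} = q_1·a_4 = -1.1547; r_{24} = q_2·a_4 = 5.2000; r_{34} = q_3·a_4 = -0.7315.
u_4 = a_4 + 1.1547·q_1 − 5.2000·q_2 + 0.7315·q_3 = (0.9004, 0.1912, 0.1686, 0.4200, 0.1987).
‖u_4‖ = 1.0448, so q_4 = (0.8618, 0.1830, 0.1613, 0.4020, 0.1902).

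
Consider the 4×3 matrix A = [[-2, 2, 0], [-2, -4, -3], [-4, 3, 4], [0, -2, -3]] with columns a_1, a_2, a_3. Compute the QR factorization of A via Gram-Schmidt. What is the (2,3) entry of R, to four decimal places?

a_1 = (-2, -2, -4, 0); ‖a_1‖ = 4.8990, so e_1 = (-0.4082, -0.4082, -0.8165, 0.0000).
e_1·a_2 = (-0.4082)·2 + (-0.4082)·(-4) + (-0.8165)·3 + 0.0000·(-2) = -1.6330.
u_2 = a_2 + 1.6330·e_1 = (1.3333, -4.6667, 1.6667, -2.0000).
‖u_2‖ = 5.5076, so e_2 = (0.2421, -0.8473, 0.3026, -0.3631).
r_{23} = e_2·a_3 = 4.8418.

r_{23} = 4.8418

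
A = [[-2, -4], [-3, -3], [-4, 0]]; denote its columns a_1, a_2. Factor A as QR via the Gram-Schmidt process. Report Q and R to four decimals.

Q = [[-0.3714, -0.7292], [-0.5571, -0.3202], [-0.7428, 0.6047]], R = [[5.3852, 3.1568], [0.0000, 3.8774]]

a_1 = (-2, -3, -4); ‖a_1‖ = 5.3852, so q_1 = (-0.3714, -0.5571, -0.7428).
q_1·a_2 = (-0.3714)·(-4) + (-0.5571)·(-3) + (-0.7428)·0 = 3.1568.
u_2 = a_2 − 3.1568·q_1 = (-2.8276, -1.2414, 2.3448).
‖u_2‖ = 3.8774, so q_2 = (-0.7292, -0.3202, 0.6047).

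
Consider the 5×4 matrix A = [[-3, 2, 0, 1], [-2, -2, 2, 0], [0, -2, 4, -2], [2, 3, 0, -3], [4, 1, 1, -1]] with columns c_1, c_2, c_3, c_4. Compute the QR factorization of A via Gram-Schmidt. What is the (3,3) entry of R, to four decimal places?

q_1 = c_1/‖c_1‖ = (-3, -2, 0, 2, 4)/5.7446 = (-0.5222, -0.3482, 0.0000, 0.3482, 0.6963).
r_{12} = q_1·c_2 = 1.3926.
u_2 = c_2 − 1.3926·q_1 = (2.7273, -1.5152, -2.0000, 2.5152, 0.0303).
‖u_2‖ = 4.4789, so q_2 = (0.6089, -0.3383, -0.4465, 0.5616, 0.0068).
r_{13} = q_1·c_3 = 0.0000; r_{23} = q_2·c_3 = -2.4560.
u_3 = c_3 + 0.0000·q_1 + 2.4560·q_2 = (1.4955, 1.1692, 2.9033, 1.3792, 1.0166).
r_{33} = ‖u_3‖ = 3.8689.

r_{33} = 3.8689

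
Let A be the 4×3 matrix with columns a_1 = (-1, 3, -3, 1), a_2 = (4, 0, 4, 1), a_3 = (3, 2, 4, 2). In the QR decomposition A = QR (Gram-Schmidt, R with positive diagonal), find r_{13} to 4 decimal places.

q_1 = a_1/‖a_1‖ = (-1, 3, -3, 1)/4.4721 = (-0.2236, 0.6708, -0.6708, 0.2236).
r_{13} = q_1·a_3 = -1.5652.

r_{13} = -1.5652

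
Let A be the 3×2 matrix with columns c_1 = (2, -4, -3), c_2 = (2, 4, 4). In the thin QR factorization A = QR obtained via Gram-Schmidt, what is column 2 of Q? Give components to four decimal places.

e_2 = (0.9099, 0.1717, 0.3777)

c_1 = (2, -4, -3); ‖c_1‖ = 5.3852, so e_1 = (0.3714, -0.7428, -0.5571).
e_1·c_2 = 0.3714·2 + (-0.7428)·4 + (-0.5571)·4 = -4.4567.
u_2 = c_2 + 4.4567·e_1 = (3.6552, 0.6897, 1.5172).
‖u_2‖ = 4.0172, so e_2 = (0.9099, 0.1717, 0.3777).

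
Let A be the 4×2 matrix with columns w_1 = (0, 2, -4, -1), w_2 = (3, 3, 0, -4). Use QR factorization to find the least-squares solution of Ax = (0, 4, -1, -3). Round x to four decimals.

x = (0.4397, 0.5765)

w_1 = (0, 2, -4, -1); ‖w_1‖ = 4.5826, so e_1 = (0.0000, 0.4364, -0.8729, -0.2182).
e_1·w_2 = 0.0000·3 + 0.4364·3 + (-0.8729)·0 + (-0.2182)·(-4) = 2.1822.
u_2 = w_2 − 2.1822·e_1 = (3.0000, 2.0476, 1.9048, -3.5238).
‖u_2‖ = 5.4072, so e_2 = (0.5548, 0.3787, 0.3523, -0.6517).
Qᵀb = (3.2733, 3.1175).
Back-substitute: x_2 = 3.1175/5.4072 = 0.5765.
x_1 = (3.2733 − 2.1822·0.5765)/4.5826 = 0.4397.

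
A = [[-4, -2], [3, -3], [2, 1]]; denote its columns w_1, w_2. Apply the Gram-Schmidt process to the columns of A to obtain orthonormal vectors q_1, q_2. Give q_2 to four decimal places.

q_2 = (-0.4983, -0.8305, 0.2491)

w_1 = (-4, 3, 2); ‖w_1‖ = 5.3852, so q_1 = (-0.7428, 0.5571, 0.3714).
q_1·w_2 = (-0.7428)·(-2) + 0.5571·(-3) + 0.3714·1 = 0.1857.
u_2 = w_2 − 0.1857·q_1 = (-1.8621, -3.1034, 0.9310).
‖u_2‖ = 3.7370, so q_2 = (-0.4983, -0.8305, 0.2491).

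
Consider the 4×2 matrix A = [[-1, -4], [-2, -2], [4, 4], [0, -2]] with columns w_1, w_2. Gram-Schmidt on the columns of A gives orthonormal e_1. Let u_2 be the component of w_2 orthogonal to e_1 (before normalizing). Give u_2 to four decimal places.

e_1 = w_1/‖w_1‖ = (-1, -2, 4, 0)/4.5826 = (-0.2182, -0.4364, 0.8729, 0.0000).
r_{12} = e_1·w_2 = 5.2372.
u_2 = w_2 − 5.2372·e_1 = (-2.8571, 0.2857, -0.5714, -2.0000).

u_2 = (-2.8571, 0.2857, -0.5714, -2.0000)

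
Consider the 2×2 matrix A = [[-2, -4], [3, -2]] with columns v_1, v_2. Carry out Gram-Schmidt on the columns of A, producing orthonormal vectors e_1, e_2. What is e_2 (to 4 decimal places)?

e_2 = (-0.8321, -0.5547)

v_1 = (-2, 3); ‖v_1‖ = 3.6056, so e_1 = (-0.5547, 0.8321).
e_1·v_2 = (-0.5547)·(-4) + 0.8321·(-2) = 0.5547.
u_2 = v_2 − 0.5547·e_1 = (-3.6923, -2.4615).
‖u_2‖ = 4.4376, so e_2 = (-0.8321, -0.5547).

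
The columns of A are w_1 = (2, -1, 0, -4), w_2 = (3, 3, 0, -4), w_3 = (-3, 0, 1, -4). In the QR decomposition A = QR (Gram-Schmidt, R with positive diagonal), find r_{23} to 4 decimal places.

r_{23} = -0.4994

w_1 = (2, -1, 0, -4); ‖w_1‖ = 4.5826, so e_1 = (0.4364, -0.2182, 0.0000, -0.8729).
e_1·w_2 = 0.4364·3 + (-0.2182)·3 + 0.0000·0 + (-0.8729)·(-4) = 4.1461.
u_2 = w_2 − 4.1461·e_1 = (1.1905, 3.9048, 0.0000, -0.3810).
‖u_2‖ = 4.0999, so e_2 = (0.2904, 0.9524, 0.0000, -0.0929).
r_{23} = e_2·w_3 = -0.4994.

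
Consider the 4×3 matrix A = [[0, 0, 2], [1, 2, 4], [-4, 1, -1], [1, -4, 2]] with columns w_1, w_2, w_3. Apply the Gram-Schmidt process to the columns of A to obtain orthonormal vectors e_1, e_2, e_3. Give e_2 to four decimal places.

e_2 = (0.0000, 0.5353, -0.0765, -0.8412)

e_1 = w_1/‖w_1‖ = (0, 1, -4, 1)/4.2426 = (0.0000, 0.2357, -0.9428, 0.2357).
r_{12} = e_1·w_2 = -1.4142.
u_2 = w_2 + 1.4142·e_1 = (0.0000, 2.3333, -0.3333, -3.6667).
‖u_2‖ = 4.3589, so e_2 = (0.0000, 0.5353, -0.0765, -0.8412).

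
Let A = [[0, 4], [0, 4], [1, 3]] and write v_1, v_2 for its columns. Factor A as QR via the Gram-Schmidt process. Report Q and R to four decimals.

Q = [[0.0000, 0.7071], [0.0000, 0.7071], [1.0000, 0.0000]], R = [[1.0000, 3.0000], [0.0000, 5.6569]]

v_1 = (0, 0, 1); ‖v_1‖ = 1.0000, so e_1 = (0.0000, 0.0000, 1.0000).
e_1·v_2 = 0.0000·4 + 0.0000·4 + 1.0000·3 = 3.0000.
u_2 = v_2 − 3.0000·e_1 = (4.0000, 4.0000, 0.0000).
‖u_2‖ = 5.6569, so e_2 = (0.7071, 0.7071, 0.0000).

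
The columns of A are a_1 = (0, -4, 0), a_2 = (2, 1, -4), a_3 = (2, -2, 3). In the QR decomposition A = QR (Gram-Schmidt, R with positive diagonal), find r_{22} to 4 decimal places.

r_{22} = 4.4721

a_1 = (0, -4, 0); ‖a_1‖ = 4.0000, so q_1 = (0.0000, -1.0000, 0.0000).
q_1·a_2 = 0.0000·2 + (-1.0000)·1 + 0.0000·(-4) = -1.0000.
u_2 = a_2 + 1.0000·q_1 = (2.0000, 0.0000, -4.0000).
r_{22} = ‖u_2‖ = 4.4721.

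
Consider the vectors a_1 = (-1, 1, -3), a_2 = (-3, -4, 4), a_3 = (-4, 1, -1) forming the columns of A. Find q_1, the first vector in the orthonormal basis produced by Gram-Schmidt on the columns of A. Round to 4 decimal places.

a_1 = (-1, 1, -3); ‖a_1‖ = 3.3166, so q_1 = (-0.3015, 0.3015, -0.9045).

q_1 = (-0.3015, 0.3015, -0.9045)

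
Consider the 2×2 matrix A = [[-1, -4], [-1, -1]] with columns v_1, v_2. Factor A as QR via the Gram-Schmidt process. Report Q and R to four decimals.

v_1 = (-1, -1); ‖v_1‖ = 1.4142, so e_1 = (-0.7071, -0.7071).
e_1·v_2 = (-0.7071)·(-4) + (-0.7071)·(-1) = 3.5355.
u_2 = v_2 − 3.5355·e_1 = (-1.5000, 1.5000).
‖u_2‖ = 2.1213, so e_2 = (-0.7071, 0.7071).

Q = [[-0.7071, -0.7071], [-0.7071, 0.7071]], R = [[1.4142, 3.5355], [0.0000, 2.1213]]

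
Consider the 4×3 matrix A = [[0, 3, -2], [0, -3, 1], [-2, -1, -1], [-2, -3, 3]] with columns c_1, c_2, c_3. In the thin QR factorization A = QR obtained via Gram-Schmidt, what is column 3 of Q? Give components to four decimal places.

c_1 = (0, 0, -2, -2); ‖c_1‖ = 2.8284, so q_1 = (0.0000, 0.0000, -0.7071, -0.7071).
q_1·c_2 = 0.0000·3 + 0.0000·(-3) + (-0.7071)·(-1) + (-0.7071)·(-3) = 2.8284.
u_2 = c_2 − 2.8284·q_1 = (3.0000, -3.0000, 1.0000, -1.0000).
‖u_2‖ = 4.4721, so q_2 = (0.6708, -0.6708, 0.2236, -0.2236).
q_1·c_3 = 0.0000·(-2) + 0.0000·1 + (-0.7071)·(-1) + (-0.7071)·3 = -1.4142; q_2·c_3 = 0.6708·(-2) + (-0.6708)·1 + 0.2236·(-1) + (-0.2236)·3 = -2.9069.
u_3 = c_3 + 1.4142·q_1 + 2.9069·q_2 = (-0.0500, -0.9500, -1.3500, 1.3500).
‖u_3‖ = 2.1331, so q_3 = (-0.0234, -0.4454, -0.6329, 0.6329).

q_3 = (-0.0234, -0.4454, -0.6329, 0.6329)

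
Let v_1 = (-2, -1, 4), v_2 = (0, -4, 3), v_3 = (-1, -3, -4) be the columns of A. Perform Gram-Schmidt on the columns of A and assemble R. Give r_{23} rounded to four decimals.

q_1 = v_1/‖v_1‖ = (-2, -1, 4)/4.5826 = (-0.4364, -0.2182, 0.8729).
r_{12} = q_1·v_2 = 3.4915.
u_2 = v_2 − 3.4915·q_1 = (1.5238, -3.2381, -0.0476).
‖u_2‖ = 3.5790, so q_2 = (0.4258, -0.9047, -0.0133).
r_{23} = q_2·v_3 = 2.3417.

r_{23} = 2.3417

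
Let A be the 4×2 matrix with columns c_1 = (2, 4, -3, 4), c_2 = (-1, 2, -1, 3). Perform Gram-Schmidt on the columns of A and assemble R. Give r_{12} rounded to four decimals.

r_{12} = 3.1305

c_1 = (2, 4, -3, 4); ‖c_1‖ = 6.7082, so q_1 = (0.2981, 0.5963, -0.4472, 0.5963).
r_{12} = q_1·c_2 = 3.1305.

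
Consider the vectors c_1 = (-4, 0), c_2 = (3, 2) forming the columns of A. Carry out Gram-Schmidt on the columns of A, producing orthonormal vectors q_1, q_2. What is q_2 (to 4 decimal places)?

c_1 = (-4, 0); ‖c_1‖ = 4.0000, so q_1 = (-1.0000, 0.0000).
q_1·c_2 = (-1.0000)·3 + 0.0000·2 = -3.0000.
u_2 = c_2 + 3.0000·q_1 = (0.0000, 2.0000).
‖u_2‖ = 2.0000, so q_2 = (0.0000, 1.0000).

q_2 = (0.0000, 1.0000)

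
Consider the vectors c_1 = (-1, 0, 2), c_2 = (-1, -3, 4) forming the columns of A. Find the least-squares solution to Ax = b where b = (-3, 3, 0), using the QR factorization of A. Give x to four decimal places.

c_1 = (-1, 0, 2); ‖c_1‖ = 2.2361, so e_1 = (-0.4472, 0.0000, 0.8944).
e_1·c_2 = (-0.4472)·(-1) + 0.0000·(-3) + 0.8944·4 = 4.0249.
u_2 = c_2 − 4.0249·e_1 = (0.8000, -3.0000, 0.4000).
‖u_2‖ = 3.1305, so e_2 = (0.2556, -0.9583, 0.1278).
Qᵀb = (1.3416, -3.6416).
Back-substitute: x_2 = -3.6416/3.1305 = -1.1633.
x_1 = (1.3416 − 4.0249·(-1.1633))/2.2361 = 2.6939.

x = (2.6939, -1.1633)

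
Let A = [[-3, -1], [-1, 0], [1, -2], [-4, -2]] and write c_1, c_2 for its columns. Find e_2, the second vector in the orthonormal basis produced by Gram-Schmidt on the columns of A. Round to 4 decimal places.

c_1 = (-3, -1, 1, -4); ‖c_1‖ = 5.1962, so e_1 = (-0.5774, -0.1925, 0.1925, -0.7698).
e_1·c_2 = (-0.5774)·(-1) + (-0.1925)·0 + 0.1925·(-2) + (-0.7698)·(-2) = 1.7321.
u_2 = c_2 − 1.7321·e_1 = (0.0000, 0.3333, -2.3333, -0.6667).
‖u_2‖ = 2.4495, so e_2 = (0.0000, 0.1361, -0.9526, -0.2722).

e_2 = (0.0000, 0.1361, -0.9526, -0.2722)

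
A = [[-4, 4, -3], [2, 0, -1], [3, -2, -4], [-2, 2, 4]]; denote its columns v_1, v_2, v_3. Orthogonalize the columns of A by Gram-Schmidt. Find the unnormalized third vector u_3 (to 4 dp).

q_1 = v_1/‖v_1‖ = (-4, 2, 3, -2)/5.7446 = (-0.6963, 0.3482, 0.5222, -0.3482).
r_{12} = q_1·v_2 = -4.5260.
u_2 = v_2 + 4.5260·q_1 = (0.8485, 1.5758, 0.3636, 0.4242).
‖u_2‖ = 1.8749, so q_2 = (0.4526, 0.8405, 0.1940, 0.2263).
r_{13} = q_1·v_3 = -1.7408; r_{23} = q_2·v_3 = -2.0688.
u_3 = v_3 + 1.7408·q_1 + 2.0688·q_2 = (-3.2759, 1.3448, -2.6897, 3.8621).

u_3 = (-3.2759, 1.3448, -2.6897, 3.8621)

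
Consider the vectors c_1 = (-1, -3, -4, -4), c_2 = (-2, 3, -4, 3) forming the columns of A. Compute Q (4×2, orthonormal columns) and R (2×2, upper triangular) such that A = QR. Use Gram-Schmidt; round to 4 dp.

c_1 = (-1, -3, -4, -4); ‖c_1‖ = 6.4807, so e_1 = (-0.1543, -0.4629, -0.6172, -0.6172).
e_1·c_2 = (-0.1543)·(-2) + (-0.4629)·3 + (-0.6172)·(-4) + (-0.6172)·3 = -0.4629.
u_2 = c_2 + 0.4629·e_1 = (-2.0714, 2.7857, -4.2857, 2.7143).
‖u_2‖ = 6.1470, so e_2 = (-0.3370, 0.4532, -0.6972, 0.4416).

Q = [[-0.1543, -0.3370], [-0.4629, 0.4532], [-0.6172, -0.6972], [-0.6172, 0.4416]], R = [[6.4807, -0.4629], [0.0000, 6.1470]]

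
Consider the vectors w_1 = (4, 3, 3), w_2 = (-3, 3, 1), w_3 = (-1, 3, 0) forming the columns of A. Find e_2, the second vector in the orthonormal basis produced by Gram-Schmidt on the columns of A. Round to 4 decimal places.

e_1 = w_1/‖w_1‖ = (4, 3, 3)/5.8310 = (0.6860, 0.5145, 0.5145).
r_{12} = e_1·w_2 = 0.0000.
u_2 = w_2 + 0.0000·e_1 = (-3.0000, 3.0000, 1.0000).
‖u_2‖ = 4.3589, so e_2 = (-0.6882, 0.6882, 0.2294).

e_2 = (-0.6882, 0.6882, 0.2294)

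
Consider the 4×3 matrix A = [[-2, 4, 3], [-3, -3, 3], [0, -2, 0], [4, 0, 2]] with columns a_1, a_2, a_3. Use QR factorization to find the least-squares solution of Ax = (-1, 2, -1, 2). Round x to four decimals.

x = (0.2567, -0.3307, 0.4450)

e_1 = a_1/‖a_1‖ = (-2, -3, 0, 4)/5.3852 = (-0.3714, -0.5571, 0.0000, 0.7428).
r_{12} = e_1·a_2 = 0.1857.
u_2 = a_2 − 0.1857·e_1 = (4.0690, -2.8966, -2.0000, -0.1379).
‖u_2‖ = 5.3820, so e_2 = (0.7560, -0.5382, -0.3716, -0.0256).
r_{13} = e_1·a_3 = -1.2999; r_{23} = e_2·a_3 = 0.6023.
u_3 = a_3 + 1.2999·e_1 − 0.6023·e_2 = (2.0619, 2.6000, 0.2238, 2.9810).
‖u_3‖ = 4.4663, so e_3 = (0.4617, 0.5821, 0.0501, 0.6674).
Qᵀb = (0.7428, -1.5121, 1.9874).
Back-substitute: x_3 = 1.9874/4.4663 = 0.4450.
x_2 = (-1.5121 − 0.6023·0.4450)/5.3820 = -0.3307.
x_1 = (0.7428 − 0.1857·(-0.3307) + 1.2999·0.4450)/5.3852 = 0.2567.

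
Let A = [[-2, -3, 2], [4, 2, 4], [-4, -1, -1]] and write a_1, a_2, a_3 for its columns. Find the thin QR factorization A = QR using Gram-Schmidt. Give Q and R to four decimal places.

Q = [[-0.3333, -0.8944, 0.2981], [0.6667, 0.0000, 0.7454], [-0.6667, 0.4472, 0.5963]], R = [[6.0000, 3.0000, 2.6667], [0.0000, 2.2361, -2.2361], [0.0000, 0.0000, 2.9814]]

e_1 = a_1/‖a_1‖ = (-2, 4, -4)/6.0000 = (-0.3333, 0.6667, -0.6667).
r_{12} = e_1·a_2 = 3.0000.
u_2 = a_2 − 3.0000·e_1 = (-2.0000, 0.0000, 1.0000).
‖u_2‖ = 2.2361, so e_2 = (-0.8944, 0.0000, 0.4472).
r_{13} = e_1·a_3 = 2.6667; r_{23} = e_2·a_3 = -2.2361.
u_3 = a_3 − 2.6667·e_1 + 2.2361·e_2 = (0.8889, 2.2222, 1.7778).
‖u_3‖ = 2.9814, so e_3 = (0.2981, 0.7454, 0.5963).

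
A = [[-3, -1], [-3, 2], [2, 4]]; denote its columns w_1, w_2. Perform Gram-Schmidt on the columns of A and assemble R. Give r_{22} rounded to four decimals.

r_{22} = 4.4569

w_1 = (-3, -3, 2); ‖w_1‖ = 4.6904, so e_1 = (-0.6396, -0.6396, 0.4264).
e_1·w_2 = (-0.6396)·(-1) + (-0.6396)·2 + 0.4264·4 = 1.0660.
u_2 = w_2 − 1.0660·e_1 = (-0.3182, 2.6818, 3.5455).
r_{22} = ‖u_2‖ = 4.4569.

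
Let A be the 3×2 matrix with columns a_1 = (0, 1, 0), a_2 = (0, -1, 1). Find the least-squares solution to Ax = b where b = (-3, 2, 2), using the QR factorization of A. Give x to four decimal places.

x = (4.0000, 2.0000)

a_1 = (0, 1, 0); ‖a_1‖ = 1.0000, so q_1 = (0.0000, 1.0000, 0.0000).
q_1·a_2 = 0.0000·0 + 1.0000·(-1) + 0.0000·1 = -1.0000.
u_2 = a_2 + 1.0000·q_1 = (0.0000, 0.0000, 1.0000).
‖u_2‖ = 1.0000, so q_2 = (0.0000, 0.0000, 1.0000).
Qᵀb = (2.0000, 2.0000).
Back-substitute: x_2 = 2.0000/1.0000 = 2.0000.
x_1 = (2.0000 + 1.0000·2.0000)/1.0000 = 4.0000.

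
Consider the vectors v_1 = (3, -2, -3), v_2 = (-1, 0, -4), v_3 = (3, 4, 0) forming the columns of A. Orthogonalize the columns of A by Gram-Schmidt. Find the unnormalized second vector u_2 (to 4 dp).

u_2 = (-2.2273, 0.8182, -2.7727)

v_1 = (3, -2, -3); ‖v_1‖ = 4.6904, so e_1 = (0.6396, -0.4264, -0.6396).
e_1·v_2 = 0.6396·(-1) + (-0.4264)·0 + (-0.6396)·(-4) = 1.9188.
u_2 = v_2 − 1.9188·e_1 = (-2.2273, 0.8182, -2.7727).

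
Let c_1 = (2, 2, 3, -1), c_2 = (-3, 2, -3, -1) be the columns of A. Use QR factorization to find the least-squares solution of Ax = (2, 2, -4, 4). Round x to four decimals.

c_1 = (2, 2, 3, -1); ‖c_1‖ = 4.2426, so e_1 = (0.4714, 0.4714, 0.7071, -0.2357).
e_1·c_2 = 0.4714·(-3) + 0.4714·2 + 0.7071·(-3) + (-0.2357)·(-1) = -2.3570.
u_2 = c_2 + 2.3570·e_1 = (-1.8889, 3.1111, -1.3333, -1.5556).
‖u_2‖ = 4.1767, so e_2 = (-0.4522, 0.7449, -0.3192, -0.3724).
Qᵀb = (-1.8856, 0.3724).
Back-substitute: x_2 = 0.3724/4.1767 = 0.0892.
x_1 = (-1.8856 + 2.3570·0.0892)/4.2426 = -0.3949.

x = (-0.3949, 0.0892)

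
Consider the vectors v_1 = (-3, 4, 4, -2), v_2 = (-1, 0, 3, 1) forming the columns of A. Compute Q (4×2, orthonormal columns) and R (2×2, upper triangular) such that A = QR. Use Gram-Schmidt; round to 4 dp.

Q = [[-0.4472, -0.0495], [0.5963, -0.4293], [0.5963, 0.6853], [-0.2981, 0.5862]], R = [[6.7082, 1.9379], [0.0000, 2.6916]]

q_1 = v_1/‖v_1‖ = (-3, 4, 4, -2)/6.7082 = (-0.4472, 0.5963, 0.5963, -0.2981).
r_{12} = q_1·v_2 = 1.9379.
u_2 = v_2 − 1.9379·q_1 = (-0.1333, -1.1556, 1.8444, 1.5778).
‖u_2‖ = 2.6916, so q_2 = (-0.0495, -0.4293, 0.6853, 0.5862).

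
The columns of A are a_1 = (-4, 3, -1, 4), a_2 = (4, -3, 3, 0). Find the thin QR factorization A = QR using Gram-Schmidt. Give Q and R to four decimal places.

Q = [[-0.6172, 0.3405], [0.4629, -0.2554], [-0.1543, 0.5959], [0.6172, 0.6810]], R = [[6.4807, -4.3205], [0.0000, 3.9158]]

q_1 = a_1/‖a_1‖ = (-4, 3, -1, 4)/6.4807 = (-0.6172, 0.4629, -0.1543, 0.6172).
r_{12} = q_1·a_2 = -4.3205.
u_2 = a_2 + 4.3205·q_1 = (1.3333, -1.0000, 2.3333, 2.6667).
‖u_2‖ = 3.9158, so q_2 = (0.3405, -0.2554, 0.5959, 0.6810).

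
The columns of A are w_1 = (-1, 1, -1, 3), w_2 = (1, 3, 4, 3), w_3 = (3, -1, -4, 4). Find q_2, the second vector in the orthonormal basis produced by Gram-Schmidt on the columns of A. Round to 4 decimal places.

w_1 = (-1, 1, -1, 3); ‖w_1‖ = 3.4641, so q_1 = (-0.2887, 0.2887, -0.2887, 0.8660).
q_1·w_2 = (-0.2887)·1 + 0.2887·3 + (-0.2887)·4 + 0.8660·3 = 2.0207.
u_2 = w_2 − 2.0207·q_1 = (1.5833, 2.4167, 4.5833, 1.2500).
‖u_2‖ = 5.5603, so q_2 = (0.2848, 0.4346, 0.8243, 0.2248).

q_2 = (0.2848, 0.4346, 0.8243, 0.2248)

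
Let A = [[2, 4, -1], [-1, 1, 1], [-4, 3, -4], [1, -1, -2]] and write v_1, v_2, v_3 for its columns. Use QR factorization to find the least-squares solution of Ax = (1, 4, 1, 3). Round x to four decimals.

x = (0.0243, 0.1994, -0.2125)

q_1 = v_1/‖v_1‖ = (2, -1, -4, 1)/4.6904 = (0.4264, -0.2132, -0.8528, 0.2132).
r_{12} = q_1·v_2 = -1.2792.
u_2 = v_2 + 1.2792·q_1 = (4.5455, 0.7273, 1.9091, -0.7273).
‖u_2‖ = 5.0362, so q_2 = (0.9026, 0.1444, 0.3791, -0.1444).
r_{13} = q_1·v_3 = 2.3452; r_{23} = q_2·v_3 = -1.9856.
u_3 = v_3 − 2.3452·q_1 + 1.9856·q_2 = (-0.2079, 1.7867, -1.2473, -2.7867).
‖u_3‖ = 3.5436, so q_3 = (-0.0587, 0.5042, -0.3520, -0.7864).
Qᵀb = (-0.6396, 1.4260, -0.7530).
Back-substitute: x_3 = -0.7530/3.5436 = -0.2125.
x_2 = (1.4260 + 1.9856·(-0.2125))/5.0362 = 0.1994.
x_1 = (-0.6396 + 1.2792·0.1994 − 2.3452·(-0.2125))/4.6904 = 0.0243.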